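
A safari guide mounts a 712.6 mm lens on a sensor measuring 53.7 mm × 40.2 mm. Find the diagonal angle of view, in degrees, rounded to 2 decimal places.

5.39°

Sensor diagonal = √(53.7² + 40.2²) = √4499.7300 ≈ 67.0800 mm.
Angle of view α = 2·arctan(d/2f) with d = 67.0800 mm and f = 712.6 mm.
d/2f = 0.04707; arctan(0.04707) ≈ 2.6948°, so α ≈ 5.3895°.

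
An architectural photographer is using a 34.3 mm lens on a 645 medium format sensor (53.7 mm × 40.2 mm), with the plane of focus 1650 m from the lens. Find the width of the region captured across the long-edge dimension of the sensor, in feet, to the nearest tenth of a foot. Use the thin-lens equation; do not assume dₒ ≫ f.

dₒ: 1650 m = 1.65e+06 mm.
Similar triangles through the lens centre give W/dₒ = w/dᵢ; with 1/f = 1/dₒ + 1/dᵢ this gives W = w·(dₒ − f)/f.
W = 53.7 mm × (1.65e+06 − 34.3) / 34.3 = 53.7 × 48103.9563 ≈ 2583182.452 mm = 2583182.452/304.8 ft = 8475.01 ft.

8475.0 ft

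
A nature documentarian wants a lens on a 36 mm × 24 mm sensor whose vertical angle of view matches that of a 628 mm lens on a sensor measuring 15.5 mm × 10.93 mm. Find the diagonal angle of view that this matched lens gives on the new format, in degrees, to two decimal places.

Equal vertical AOV ⇒ f₂ = f₁ · 24/10.93 = 628 × 2.19579 ≈ 1378.9570 mm.
Sensor diagonal = √(36² + 24²) = √1872.0000 ≈ 43.2666 mm.
Diagonal AOV on the new format = 2·arctan(43.2666 / (2 × 1378.9570)) = 2·arctan(0.01569) ≈ 1.7976°.

1.80°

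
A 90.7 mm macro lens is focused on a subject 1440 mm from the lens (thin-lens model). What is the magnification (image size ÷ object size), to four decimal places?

0.0672×

Thin lens: 1/f = 1/dₒ + 1/dᵢ → 1/dᵢ = 1/90.7 − 1/1440 = 0.0103309 mm⁻¹, so dᵢ ≈ 96.7969 mm.
Magnification m = dᵢ/dₒ = 96.7969/1440 ≈ 0.06722.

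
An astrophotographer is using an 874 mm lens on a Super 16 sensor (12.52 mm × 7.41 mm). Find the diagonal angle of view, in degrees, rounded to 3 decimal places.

Sensor diagonal = √(12.52² + 7.41²) = √211.6585 ≈ 14.5485 mm.
Angle of view α = 2·arctan(d/2f) with d = 14.5485 mm and f = 874 mm.
d/2f = 0.00832; arctan(0.00832) ≈ 0.4769°, so α ≈ 0.9537°.

0.954°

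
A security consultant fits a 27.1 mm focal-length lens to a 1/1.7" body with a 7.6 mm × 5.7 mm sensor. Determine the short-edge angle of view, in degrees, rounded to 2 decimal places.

12.01°

Angle of view α = 2·arctan(h/2f) with h = 5.7 mm and f = 27.1 mm.
h/2f = 0.10517; arctan(0.10517) ≈ 6.0035°, so α ≈ 12.0070°.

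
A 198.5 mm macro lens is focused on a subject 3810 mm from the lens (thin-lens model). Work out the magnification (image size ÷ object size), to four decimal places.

Thin lens: 1/f = 1/dₒ + 1/dᵢ → 1/dᵢ = 1/198.5 − 1/3810 = 0.0047753 mm⁻¹, so dᵢ ≈ 209.4102 mm.
Magnification m = dᵢ/dₒ = 209.4102/3810 ≈ 0.05496.

0.0550×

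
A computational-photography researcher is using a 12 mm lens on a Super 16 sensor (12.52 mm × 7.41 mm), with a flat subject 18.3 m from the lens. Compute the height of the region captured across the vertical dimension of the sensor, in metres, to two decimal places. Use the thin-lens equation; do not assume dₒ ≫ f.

11.29 m

dₒ: 18.3 m = 18300 mm.
Similar triangles through the lens centre give W/dₒ = h/dᵢ; with 1/f = 1/dₒ + 1/dᵢ this gives W = h·(dₒ − f)/f.
W = 7.41 mm × (18300 − 12) / 12 = 7.41 × 1524.0000 ≈ 11292.840 mm = 11.2928 m.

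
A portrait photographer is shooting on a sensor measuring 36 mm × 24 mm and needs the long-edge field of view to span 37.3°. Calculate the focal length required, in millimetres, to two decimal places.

53.33 mm

From α = 2·arctan(w/2f) we get f = w / (2·tan(α/2)).
With w = 36 mm and α/2 = 18.65°, tan(α/2) ≈ 0.33751, so f ≈ 36 / 0.67502 ≈ 53.3319 mm.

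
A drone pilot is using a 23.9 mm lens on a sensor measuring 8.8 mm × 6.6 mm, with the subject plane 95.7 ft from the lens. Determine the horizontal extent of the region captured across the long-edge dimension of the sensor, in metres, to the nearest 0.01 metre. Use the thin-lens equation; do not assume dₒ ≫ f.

10.73 m

dₒ: 95.7 ft × 304.8 mm/ft = 29169.36 mm.
Similar triangles through the lens centre give W/dₒ = w/dᵢ; with 1/f = 1/dₒ + 1/dᵢ this gives W = w·(dₒ − f)/f.
W = 8.8 mm × (29169.4 − 23.9) / 23.9 = 8.8 × 1219.4753 ≈ 10731.382 mm = 10.7314 m.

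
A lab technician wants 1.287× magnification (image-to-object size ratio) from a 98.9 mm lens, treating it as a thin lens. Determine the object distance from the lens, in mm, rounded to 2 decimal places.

With m = dᵢ/dₒ and 1/f = 1/dₒ + 1/dᵢ, substituting dᵢ = m·dₒ gives 1/f = (1 + 1/m)/dₒ, hence dₒ = f·(1 + 1/m).
dₒ = 98.9 × (1 + 1/1.287) = 98.9 × 1.77700 ≈ 175.745 mm.

175.75 mm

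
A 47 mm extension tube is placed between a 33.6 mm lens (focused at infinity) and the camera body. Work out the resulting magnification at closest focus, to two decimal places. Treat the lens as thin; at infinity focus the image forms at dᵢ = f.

1.40×

The tube moves the image plane from f to f + e, so dᵢ = 33.6 + 47 = 80.6 mm. Focus is achieved when 1/f = 1/dₒ + 1/dᵢ, giving dₒ = 1/(1/f − 1/(f+e)).
Magnification m = dᵢ/dₒ = (f+e)·(1/f − 1/(f+e)) = e/f = 47/33.6 ≈ 1.3988.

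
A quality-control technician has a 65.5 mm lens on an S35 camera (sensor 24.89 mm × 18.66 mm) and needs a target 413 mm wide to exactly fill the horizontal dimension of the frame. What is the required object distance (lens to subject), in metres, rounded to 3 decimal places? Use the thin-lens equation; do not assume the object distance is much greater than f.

Magnification m = w/W = dᵢ/dₒ; combined with 1/f = 1/dₒ + 1/dᵢ this gives dₒ = f·(1 + W/w).
dₒ = 65.5 mm × (1 + 413/24.89) = 65.5 × 17.5930 ≈ 1152.342 mm = 1.15234 m.

1.152 m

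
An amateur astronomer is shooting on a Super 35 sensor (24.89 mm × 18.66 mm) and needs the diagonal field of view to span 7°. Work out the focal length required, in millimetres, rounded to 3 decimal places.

254.306 mm

Sensor diagonal = √(24.89² + 18.66²) = √967.7077 ≈ 31.1080 mm.
From α = 2·arctan(d/2f) we get f = d / (2·tan(α/2)).
With d = 31.1080 mm and α/2 = 3.5°, tan(α/2) ≈ 0.06116, so f ≈ 31.1080 / 0.12233 ≈ 254.3057 mm.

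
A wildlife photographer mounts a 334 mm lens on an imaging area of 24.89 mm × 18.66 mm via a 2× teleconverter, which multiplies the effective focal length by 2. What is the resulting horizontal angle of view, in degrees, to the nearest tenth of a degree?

2.1°

Effective focal length f = 334 × 2 = 668 mm.
α = 2·arctan(24.89 / (2 × 668)) = 2·arctan(0.01863) ≈ 2.1346°.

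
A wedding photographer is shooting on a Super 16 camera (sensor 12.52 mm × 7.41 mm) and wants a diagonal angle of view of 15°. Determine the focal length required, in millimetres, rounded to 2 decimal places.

Sensor diagonal = √(12.52² + 7.41²) = √211.6585 ≈ 14.5485 mm.
From α = 2·arctan(d/2f) we get f = d / (2·tan(α/2)).
With d = 14.5485 mm and α/2 = 7.5°, tan(α/2) ≈ 0.13165, so f ≈ 14.5485 / 0.26330 ≈ 55.2534 mm.

55.25 mm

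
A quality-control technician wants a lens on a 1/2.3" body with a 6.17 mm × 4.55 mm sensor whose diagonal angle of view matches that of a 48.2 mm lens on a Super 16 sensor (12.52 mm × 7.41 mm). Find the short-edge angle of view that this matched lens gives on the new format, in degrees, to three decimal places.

Sensor diagonal = √(12.52² + 7.41²) = √211.6585 ≈ 14.5485 mm.
Sensor diagonal = √(6.17² + 4.55²) = √58.7714 ≈ 7.6663 mm.
Equal diagonal AOV ⇒ f₂ = f₁ · 7.6663/14.5485 = 48.2 × 0.52694 ≈ 25.3987 mm.
Short-edge AOV on the new format = 2·arctan(4.55 / (2 × 25.3987)) = 2·arctan(0.08957) ≈ 10.2368°.

10.237°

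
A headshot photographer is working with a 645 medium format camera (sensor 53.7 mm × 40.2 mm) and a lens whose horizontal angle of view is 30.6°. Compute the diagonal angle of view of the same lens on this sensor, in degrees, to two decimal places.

From the horizontal AOV: f = 53.7 / (2·tan(15.3°)) = 53.7 / 0.54714 ≈ 98.1471 mm.
Sensor diagonal = √(53.7² + 40.2²) = √4499.7300 ≈ 67.0800 mm.
Diagonal AOV = 2·arctan(67.0800 / (2 × 98.1471)) = 2·arctan(0.34173) ≈ 37.7339°.

37.73°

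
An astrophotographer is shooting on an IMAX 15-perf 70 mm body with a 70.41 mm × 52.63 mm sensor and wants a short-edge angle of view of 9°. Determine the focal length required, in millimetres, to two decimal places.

334.36 mm

From α = 2·arctan(h/2f) we get f = h / (2·tan(α/2)).
With h = 52.63 mm and α/2 = 4.5°, tan(α/2) ≈ 0.07870, so f ≈ 52.63 / 0.15740 ≈ 334.3638 mm.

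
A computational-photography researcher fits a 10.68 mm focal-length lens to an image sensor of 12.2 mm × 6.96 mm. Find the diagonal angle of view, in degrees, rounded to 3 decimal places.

66.655°

Sensor diagonal = √(12.2² + 6.96²) = √197.2816 ≈ 14.0457 mm.
Angle of view α = 2·arctan(d/2f) with d = 14.0457 mm and f = 10.68 mm.
d/2f = 0.65757; arctan(0.65757) ≈ 33.3277°, so α ≈ 66.6554°.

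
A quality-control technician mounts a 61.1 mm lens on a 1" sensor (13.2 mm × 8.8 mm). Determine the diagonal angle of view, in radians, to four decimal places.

0.2582 rad

Sensor diagonal = √(13.2² + 8.8²) = √251.6800 ≈ 15.8644 mm.
Angle of view α = 2·arctan(d/2f) with d = 15.8644 mm and f = 61.1 mm.
d/2f = 0.12982; arctan(0.12982) ≈ 0.1291 rad, so α ≈ 0.2582 rad.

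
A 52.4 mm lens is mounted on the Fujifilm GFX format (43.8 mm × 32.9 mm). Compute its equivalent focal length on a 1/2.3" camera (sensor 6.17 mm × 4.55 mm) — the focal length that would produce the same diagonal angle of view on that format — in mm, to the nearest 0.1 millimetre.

7.3 mm

Sensor diagonal = √(43.8² + 32.9²) = √3000.8500 ≈ 54.7800 mm.
Sensor diagonal = √(6.17² + 4.55²) = √58.7714 ≈ 7.6663 mm.
Equal angle of view means equal diagonal/f ratio, so f₂ = f₁ · (diagonal₂/diagonal₁) = 52.4 × 7.6663/54.7800.
f₂ = 52.4 × 0.13995 ≈ 7.333 mm.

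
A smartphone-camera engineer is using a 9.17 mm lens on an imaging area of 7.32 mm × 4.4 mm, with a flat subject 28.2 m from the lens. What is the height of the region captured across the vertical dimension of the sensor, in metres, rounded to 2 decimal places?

dₒ: 28.2 m = 28200 mm.
Similar triangles through the lens centre give W/dₒ = h/dᵢ; with 1/f = 1/dₒ + 1/dᵢ this gives W = h·(dₒ − f)/f.
W = 4.4 mm × (28200 − 9.17) / 9.17 = 4.4 × 3074.2454 ≈ 13526.680 mm = 13.5267 m.

13.53 m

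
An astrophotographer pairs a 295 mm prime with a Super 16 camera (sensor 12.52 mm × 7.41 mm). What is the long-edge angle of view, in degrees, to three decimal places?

Angle of view α = 2·arctan(w/2f) with w = 12.52 mm and f = 295 mm.
w/2f = 0.02122; arctan(0.02122) ≈ 1.2157°, so α ≈ 2.4313°.

2.431°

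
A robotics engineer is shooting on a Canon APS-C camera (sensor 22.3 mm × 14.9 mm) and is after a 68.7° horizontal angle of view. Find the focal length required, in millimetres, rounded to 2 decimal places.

From α = 2·arctan(w/2f) we get f = w / (2·tan(α/2)).
With w = 22.3 mm and α/2 = 34.35°, tan(α/2) ≈ 0.68343, so f ≈ 22.3 / 1.36687 ≈ 16.3147 mm.

16.31 mm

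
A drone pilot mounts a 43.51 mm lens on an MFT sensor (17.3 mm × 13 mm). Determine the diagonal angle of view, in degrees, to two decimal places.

Sensor diagonal = √(17.3² + 13²) = √468.2900 ≈ 21.6400 mm.
Angle of view α = 2·arctan(d/2f) with d = 21.6400 mm and f = 43.51 mm.
d/2f = 0.24868; arctan(0.24868) ≈ 13.9650°, so α ≈ 27.9299°.

27.93°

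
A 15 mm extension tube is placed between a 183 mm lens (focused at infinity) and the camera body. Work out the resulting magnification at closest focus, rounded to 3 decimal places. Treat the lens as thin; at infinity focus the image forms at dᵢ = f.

The tube moves the image plane from f to f + e, so dᵢ = 183 + 15 = 198 mm. Focus is achieved when 1/f = 1/dₒ + 1/dᵢ, giving dₒ = 1/(1/f − 1/(f+e)).
Magnification m = dᵢ/dₒ = (f+e)·(1/f − 1/(f+e)) = e/f = 15/183 ≈ 0.0820.

0.082×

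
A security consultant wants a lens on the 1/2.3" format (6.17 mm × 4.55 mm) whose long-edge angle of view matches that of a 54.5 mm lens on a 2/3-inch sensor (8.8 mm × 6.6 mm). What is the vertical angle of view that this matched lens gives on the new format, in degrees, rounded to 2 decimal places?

6.81°

Equal long-edge AOV ⇒ f₂ = f₁ · 6.17/8.8 = 54.5 × 0.70114 ≈ 38.2119 mm.
Vertical AOV on the new format = 2·arctan(4.55 / (2 × 38.2119)) = 2·arctan(0.05954) ≈ 6.8143°.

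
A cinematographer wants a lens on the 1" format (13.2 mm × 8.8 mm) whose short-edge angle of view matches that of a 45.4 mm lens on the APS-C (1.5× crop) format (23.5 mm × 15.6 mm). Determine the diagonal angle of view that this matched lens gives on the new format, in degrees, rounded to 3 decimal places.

Equal short-edge AOV ⇒ f₂ = f₁ · 8.8/15.6 = 45.4 × 0.56410 ≈ 25.6103 mm.
Sensor diagonal = √(13.2² + 8.8²) = √251.6800 ≈ 15.8644 mm.
Diagonal AOV on the new format = 2·arctan(15.8644 / (2 × 25.6103)) = 2·arctan(0.30973) ≈ 34.4184°.

34.418°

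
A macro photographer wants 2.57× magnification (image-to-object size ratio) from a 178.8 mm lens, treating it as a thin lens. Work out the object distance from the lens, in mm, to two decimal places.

With m = dᵢ/dₒ and 1/f = 1/dₒ + 1/dᵢ, substituting dᵢ = m·dₒ gives 1/f = (1 + 1/m)/dₒ, hence dₒ = f·(1 + 1/m).
dₒ = 178.8 × (1 + 1/2.57) = 178.8 × 1.38911 ≈ 248.372 mm.

248.37 mm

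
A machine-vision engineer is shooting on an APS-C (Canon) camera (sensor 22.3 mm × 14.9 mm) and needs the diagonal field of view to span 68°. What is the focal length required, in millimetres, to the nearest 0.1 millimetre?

Sensor diagonal = √(22.3² + 14.9²) = √719.3000 ≈ 26.8198 mm.
From α = 2·arctan(d/2f) we get f = d / (2·tan(α/2)).
With d = 26.8198 mm and α/2 = 34°, tan(α/2) ≈ 0.67451, so f ≈ 26.8198 / 1.34902 ≈ 19.8810 mm.

19.9 mm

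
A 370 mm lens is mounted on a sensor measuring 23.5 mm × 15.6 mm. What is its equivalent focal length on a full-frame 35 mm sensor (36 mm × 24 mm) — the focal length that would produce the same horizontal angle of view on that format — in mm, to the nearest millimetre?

567 mm

Equal angle of view means equal width/f ratio, so f₂ = f₁ · (width₂/width₁) = 370 × 36/23.5.
f₂ = 370 × 1.53191 ≈ 566.809 mm.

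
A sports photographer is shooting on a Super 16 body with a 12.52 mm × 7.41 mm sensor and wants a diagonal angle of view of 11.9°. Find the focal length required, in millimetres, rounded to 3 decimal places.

Sensor diagonal = √(12.52² + 7.41²) = √211.6585 ≈ 14.5485 mm.
From α = 2·arctan(d/2f) we get f = d / (2·tan(α/2)).
With d = 14.5485 mm and α/2 = 5.95°, tan(α/2) ≈ 0.10422, so f ≈ 14.5485 / 0.20844 ≈ 69.7957 mm.

69.796 mm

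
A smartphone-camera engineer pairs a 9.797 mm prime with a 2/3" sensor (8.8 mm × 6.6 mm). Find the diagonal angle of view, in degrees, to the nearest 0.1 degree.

58.6°

Sensor diagonal = √(8.8² + 6.6²) = √121.0000 ≈ 11.0000 mm.
Angle of view α = 2·arctan(d/2f) with d = 11.0000 mm and f = 9.797 mm.
d/2f = 0.56140; arctan(0.56140) ≈ 29.3097°, so α ≈ 58.6194°.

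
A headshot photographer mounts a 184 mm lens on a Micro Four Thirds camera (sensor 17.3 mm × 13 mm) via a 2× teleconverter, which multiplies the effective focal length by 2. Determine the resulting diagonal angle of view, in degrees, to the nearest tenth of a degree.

3.4°

Effective focal length f = 184 × 2 = 368 mm.
Sensor diagonal = √(17.3² + 13²) = √468.2900 ≈ 21.6400 mm.
α = 2·arctan(21.640 / (2 × 368)) = 2·arctan(0.02940) ≈ 3.3683°.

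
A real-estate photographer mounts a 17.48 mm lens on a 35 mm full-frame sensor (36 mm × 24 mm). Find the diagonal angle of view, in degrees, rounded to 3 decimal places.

102.123°

Sensor diagonal = √(36² + 24²) = √1872.0000 ≈ 43.2666 mm.
Angle of view α = 2·arctan(d/2f) with d = 43.2666 mm and f = 17.48 mm.
d/2f = 1.23760; arctan(1.23760) ≈ 51.0613°, so α ≈ 102.1227°.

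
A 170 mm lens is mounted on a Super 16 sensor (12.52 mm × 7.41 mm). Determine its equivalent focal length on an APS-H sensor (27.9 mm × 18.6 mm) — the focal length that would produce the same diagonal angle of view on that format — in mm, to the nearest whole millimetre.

392 mm

Sensor diagonal = √(12.52² + 7.41²) = √211.6585 ≈ 14.5485 mm.
Sensor diagonal = √(27.9² + 18.6²) = √1124.3700 ≈ 33.5316 mm.
Equal angle of view means equal diagonal/f ratio, so f₂ = f₁ · (diagonal₂/diagonal₁) = 170 × 33.5316/14.5485.
f₂ = 170 × 2.30482 ≈ 391.819 mm.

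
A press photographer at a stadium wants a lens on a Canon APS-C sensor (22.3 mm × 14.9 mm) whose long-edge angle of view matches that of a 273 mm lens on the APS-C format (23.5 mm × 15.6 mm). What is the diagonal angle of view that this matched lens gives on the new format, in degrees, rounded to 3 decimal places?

Equal long-edge AOV ⇒ f₂ = f₁ · 22.3/23.5 = 273 × 0.94894 ≈ 259.0596 mm.
Sensor diagonal = √(22.3² + 14.9²) = √719.3000 ≈ 26.8198 mm.
Diagonal AOV on the new format = 2·arctan(26.8198 / (2 × 259.0596)) = 2·arctan(0.05176) ≈ 5.9264°.

5.926°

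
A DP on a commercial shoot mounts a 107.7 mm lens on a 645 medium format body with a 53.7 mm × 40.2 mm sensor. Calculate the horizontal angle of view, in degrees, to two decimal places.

Angle of view α = 2·arctan(w/2f) with w = 53.7 mm and f = 107.7 mm.
w/2f = 0.24930; arctan(0.24930) ≈ 13.9987°, so α ≈ 27.9974°.

28.00°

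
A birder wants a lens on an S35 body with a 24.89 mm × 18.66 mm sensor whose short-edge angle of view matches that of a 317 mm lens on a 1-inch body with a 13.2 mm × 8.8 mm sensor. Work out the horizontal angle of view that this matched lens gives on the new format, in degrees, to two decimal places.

2.12°

Equal short-edge AOV ⇒ f₂ = f₁ · 18.66/8.8 = 317 × 2.12045 ≈ 672.1841 mm.
Horizontal AOV on the new format = 2·arctan(24.89 / (2 × 672.1841)) = 2·arctan(0.01851) ≈ 2.1213°.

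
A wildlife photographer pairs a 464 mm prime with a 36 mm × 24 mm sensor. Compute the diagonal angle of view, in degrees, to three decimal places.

5.339°

Sensor diagonal = √(36² + 24²) = √1872.0000 ≈ 43.2666 mm.
Angle of view α = 2·arctan(d/2f) with d = 43.2666 mm and f = 464 mm.
d/2f = 0.04662; arctan(0.04662) ≈ 2.6694°, so α ≈ 5.3388°.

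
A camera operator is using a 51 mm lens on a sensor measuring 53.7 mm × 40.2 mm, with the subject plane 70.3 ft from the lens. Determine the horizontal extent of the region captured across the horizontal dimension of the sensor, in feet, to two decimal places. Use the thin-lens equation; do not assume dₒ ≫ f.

dₒ: 70.3 ft × 304.8 mm/ft = 21427.44 mm.
Similar triangles through the lens centre give W/dₒ = w/dᵢ; with 1/f = 1/dₒ + 1/dᵢ this gives W = w·(dₒ − f)/f.
W = 53.7 mm × (21427.4 − 51) / 51 = 53.7 × 419.1459 ≈ 22508.133 mm = 22508.133/304.8 ft = 73.8456 ft.

73.85 ft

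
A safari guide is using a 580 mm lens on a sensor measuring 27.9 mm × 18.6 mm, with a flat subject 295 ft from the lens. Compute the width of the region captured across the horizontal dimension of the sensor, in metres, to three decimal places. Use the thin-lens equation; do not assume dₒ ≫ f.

dₒ: 295 ft × 304.8 mm/ft = 89916.00 mm.
Similar triangles through the lens centre give W/dₒ = w/dᵢ; with 1/f = 1/dₒ + 1/dᵢ this gives W = w·(dₒ − f)/f.
W = 27.9 mm × (89916 − 580) / 580 = 27.9 × 154.0276 ≈ 4297.370 mm = 4.29737 m.

4.297 m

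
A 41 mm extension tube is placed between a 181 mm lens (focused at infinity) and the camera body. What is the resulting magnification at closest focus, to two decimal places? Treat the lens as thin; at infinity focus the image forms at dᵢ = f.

The tube moves the image plane from f to f + e, so dᵢ = 181 + 41 = 222 mm. Focus is achieved when 1/f = 1/dₒ + 1/dᵢ, giving dₒ = 1/(1/f − 1/(f+e)).
Magnification m = dᵢ/dₒ = (f+e)·(1/f − 1/(f+e)) = e/f = 41/181 ≈ 0.2265.

0.23×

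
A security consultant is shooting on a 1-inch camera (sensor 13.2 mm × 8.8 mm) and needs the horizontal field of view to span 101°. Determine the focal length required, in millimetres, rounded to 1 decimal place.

From α = 2·arctan(w/2f) we get f = w / (2·tan(α/2)).
With w = 13.2 mm and α/2 = 50.5°, tan(α/2) ≈ 1.21310, so f ≈ 13.2 / 2.42619 ≈ 5.4406 mm.

5.4 mm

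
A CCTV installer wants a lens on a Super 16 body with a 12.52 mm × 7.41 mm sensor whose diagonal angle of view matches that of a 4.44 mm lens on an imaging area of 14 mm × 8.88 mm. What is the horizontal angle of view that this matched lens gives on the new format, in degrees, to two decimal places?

Sensor diagonal = √(14² + 8.88²) = √274.8544 ≈ 16.5787 mm.
Sensor diagonal = √(12.52² + 7.41²) = √211.6585 ≈ 14.5485 mm.
Equal diagonal AOV ⇒ f₂ = f₁ · 14.5485/16.5787 = 4.44 × 0.87754 ≈ 3.8963 mm.
Horizontal AOV on the new format = 2·arctan(12.52 / (2 × 3.8963)) = 2·arctan(1.60666) ≈ 116.2031°.

116.20°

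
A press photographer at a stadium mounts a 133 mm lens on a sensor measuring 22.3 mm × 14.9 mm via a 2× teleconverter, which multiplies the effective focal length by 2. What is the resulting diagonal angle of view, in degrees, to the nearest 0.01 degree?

Effective focal length f = 133 × 2 = 266 mm.
Sensor diagonal = √(22.3² + 14.9²) = √719.3000 ≈ 26.8198 mm.
α = 2·arctan(26.820 / (2 × 266)) = 2·arctan(0.05041) ≈ 5.7720°.

5.77°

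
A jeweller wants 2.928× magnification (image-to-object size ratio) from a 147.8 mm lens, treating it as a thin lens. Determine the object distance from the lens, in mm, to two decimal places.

198.28 mm

With m = dᵢ/dₒ and 1/f = 1/dₒ + 1/dᵢ, substituting dᵢ = m·dₒ gives 1/f = (1 + 1/m)/dₒ, hence dₒ = f·(1 + 1/m).
dₒ = 147.8 × (1 + 1/2.928) = 147.8 × 1.34153 ≈ 198.278 mm.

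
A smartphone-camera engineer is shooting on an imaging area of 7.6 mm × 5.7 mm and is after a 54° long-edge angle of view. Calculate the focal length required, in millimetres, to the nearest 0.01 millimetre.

From α = 2·arctan(w/2f) we get f = w / (2·tan(α/2)).
With w = 7.6 mm and α/2 = 27°, tan(α/2) ≈ 0.50953, so f ≈ 7.6 / 1.01905 ≈ 7.4579 mm.

7.46 mm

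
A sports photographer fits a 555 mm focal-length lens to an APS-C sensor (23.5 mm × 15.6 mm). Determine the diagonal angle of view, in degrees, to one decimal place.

2.9°

Sensor diagonal = √(23.5² + 15.6²) = √795.6100 ≈ 28.2066 mm.
Angle of view α = 2·arctan(d/2f) with d = 28.2066 mm and f = 555 mm.
d/2f = 0.02541; arctan(0.02541) ≈ 1.4556°, so α ≈ 2.9113°.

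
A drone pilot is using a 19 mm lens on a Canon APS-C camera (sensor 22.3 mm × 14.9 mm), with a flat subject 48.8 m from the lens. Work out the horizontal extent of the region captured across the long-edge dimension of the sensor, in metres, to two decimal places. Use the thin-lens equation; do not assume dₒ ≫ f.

dₒ: 48.8 m = 48800 mm.
Similar triangles through the lens centre give W/dₒ = w/dᵢ; with 1/f = 1/dₒ + 1/dᵢ this gives W = w·(dₒ − f)/f.
W = 22.3 mm × (48800 − 19) / 19 = 22.3 × 2567.4211 ≈ 57253.489 mm = 57.2535 m.

57.25 m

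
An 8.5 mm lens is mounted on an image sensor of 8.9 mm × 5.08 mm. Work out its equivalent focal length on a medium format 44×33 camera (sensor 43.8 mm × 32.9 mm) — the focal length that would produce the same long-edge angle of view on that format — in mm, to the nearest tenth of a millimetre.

Equal angle of view means equal width/f ratio, so f₂ = f₁ · (width₂/width₁) = 8.5 × 43.8/8.9.
f₂ = 8.5 × 4.92135 ≈ 41.831 mm.

41.8 mm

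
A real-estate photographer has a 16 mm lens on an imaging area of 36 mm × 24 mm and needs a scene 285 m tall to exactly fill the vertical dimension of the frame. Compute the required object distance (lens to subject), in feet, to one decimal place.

W: 285 m = 285000 mm.
Magnification m = h/W = dᵢ/dₒ; combined with 1/f = 1/dₒ + 1/dᵢ this gives dₒ = f·(1 + W/h).
dₒ = 16 mm × (1 + 285000/24) = 16 × 11876.0000 ≈ 190016.000 mm = 190016.000/304.8 ft = 623.412 ft.

623.4 ft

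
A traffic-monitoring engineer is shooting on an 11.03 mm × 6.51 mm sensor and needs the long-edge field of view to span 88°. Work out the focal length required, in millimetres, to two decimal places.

5.71 mm

From α = 2·arctan(w/2f) we get f = w / (2·tan(α/2)).
With w = 11.03 mm and α/2 = 44°, tan(α/2) ≈ 0.96569, so f ≈ 11.03 / 1.93138 ≈ 5.7109 mm.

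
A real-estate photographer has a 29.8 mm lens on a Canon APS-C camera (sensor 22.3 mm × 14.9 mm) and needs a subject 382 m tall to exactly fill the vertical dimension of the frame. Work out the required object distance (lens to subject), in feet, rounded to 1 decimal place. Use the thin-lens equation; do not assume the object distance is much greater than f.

2506.7 ft

W: 382 m = 382000 mm.
Magnification m = h/W = dᵢ/dₒ; combined with 1/f = 1/dₒ + 1/dᵢ this gives dₒ = f·(1 + W/h).
dₒ = 29.8 mm × (1 + 382000/14.9) = 29.8 × 25638.5839 ≈ 764029.800 mm = 764029.800/304.8 ft = 2506.66 ft.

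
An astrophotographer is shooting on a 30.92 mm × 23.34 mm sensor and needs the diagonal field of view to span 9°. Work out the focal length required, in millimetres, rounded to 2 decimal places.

246.12 mm

Sensor diagonal = √(30.92² + 23.34²) = √1500.8020 ≈ 38.7402 mm.
From α = 2·arctan(d/2f) we get f = d / (2·tan(α/2)).
With d = 38.7402 mm and α/2 = 4.5°, tan(α/2) ≈ 0.07870, so f ≈ 38.7402 / 0.15740 ≈ 246.1204 mm.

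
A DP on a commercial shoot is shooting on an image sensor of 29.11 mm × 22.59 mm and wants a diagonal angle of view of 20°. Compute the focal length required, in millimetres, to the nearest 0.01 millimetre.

Sensor diagonal = √(29.11² + 22.59²) = √1357.7002 ≈ 36.8470 mm.
From α = 2·arctan(d/2f) we get f = d / (2·tan(α/2)).
With d = 36.8470 mm and α/2 = 10°, tan(α/2) ≈ 0.17633, so f ≈ 36.8470 / 0.35265 ≈ 104.4848 mm.

104.48 mm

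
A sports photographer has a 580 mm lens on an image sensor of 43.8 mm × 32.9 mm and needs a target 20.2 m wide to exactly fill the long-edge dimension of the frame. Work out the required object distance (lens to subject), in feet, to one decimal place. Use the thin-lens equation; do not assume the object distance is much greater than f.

W: 20.2 m = 20200 mm.
Magnification m = w/W = dᵢ/dₒ; combined with 1/f = 1/dₒ + 1/dᵢ this gives dₒ = f·(1 + W/w).
dₒ = 580 mm × (1 + 20200/43.8) = 580 × 462.1872 ≈ 268068.584 mm = 268068.584/304.8 ft = 879.49 ft.

879.5 ft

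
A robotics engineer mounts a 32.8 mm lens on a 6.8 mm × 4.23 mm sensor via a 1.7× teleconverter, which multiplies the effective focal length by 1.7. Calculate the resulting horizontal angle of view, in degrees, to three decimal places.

6.979°

Effective focal length f = 32.8 × 1.7 = 55.76 mm.
α = 2·arctan(6.8 / (2 × 55.76)) = 2·arctan(0.06098) ≈ 6.9786°.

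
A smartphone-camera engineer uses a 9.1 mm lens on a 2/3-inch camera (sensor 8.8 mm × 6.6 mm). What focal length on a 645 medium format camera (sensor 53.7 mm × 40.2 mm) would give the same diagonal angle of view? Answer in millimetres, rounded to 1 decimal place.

55.5 mm

Sensor diagonal = √(8.8² + 6.6²) = √121.0000 ≈ 11.0000 mm.
Sensor diagonal = √(53.7² + 40.2²) = √4499.7300 ≈ 67.0800 mm.
Equal angle of view means equal diagonal/f ratio, so f₂ = f₁ · (diagonal₂/diagonal₁) = 9.1 × 67.0800/11.0000.
f₂ = 9.1 × 6.09818 ≈ 55.493 mm.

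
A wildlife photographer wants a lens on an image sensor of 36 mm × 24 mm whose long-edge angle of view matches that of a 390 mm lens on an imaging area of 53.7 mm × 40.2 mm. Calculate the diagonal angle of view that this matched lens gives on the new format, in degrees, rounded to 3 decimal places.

Equal long-edge AOV ⇒ f₂ = f₁ · 36/53.7 = 390 × 0.67039 ≈ 261.4525 mm.
Sensor diagonal = √(36² + 24²) = √1872.0000 ≈ 43.2666 mm.
Diagonal AOV on the new format = 2·arctan(43.2666 / (2 × 261.4525)) = 2·arctan(0.08274) ≈ 9.4601°.

9.460°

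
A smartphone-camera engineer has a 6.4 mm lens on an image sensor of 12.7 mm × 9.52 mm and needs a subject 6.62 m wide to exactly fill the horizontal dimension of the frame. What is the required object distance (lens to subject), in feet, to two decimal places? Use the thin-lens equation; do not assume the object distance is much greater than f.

10.97 ft

W: 6.62 m = 6620 mm.
Magnification m = w/W = dᵢ/dₒ; combined with 1/f = 1/dₒ + 1/dᵢ this gives dₒ = f·(1 + W/w).
dₒ = 6.4 mm × (1 + 6620/12.7) = 6.4 × 522.2598 ≈ 3342.463 mm = 3342.463/304.8 ft = 10.9661 ft.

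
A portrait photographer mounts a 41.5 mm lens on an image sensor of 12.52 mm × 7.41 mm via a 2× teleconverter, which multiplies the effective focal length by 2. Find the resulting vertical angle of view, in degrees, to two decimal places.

Effective focal length f = 41.5 × 2 = 83 mm.
α = 2·arctan(7.41 / (2 × 83)) = 2·arctan(0.04464) ≈ 5.1118°.

5.11°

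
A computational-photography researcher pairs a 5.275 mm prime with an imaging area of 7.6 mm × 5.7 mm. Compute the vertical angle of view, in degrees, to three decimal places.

56.763°

Angle of view α = 2·arctan(h/2f) with h = 5.7 mm and f = 5.275 mm.
h/2f = 0.54028; arctan(0.54028) ≈ 28.3817°, so α ≈ 56.7633°.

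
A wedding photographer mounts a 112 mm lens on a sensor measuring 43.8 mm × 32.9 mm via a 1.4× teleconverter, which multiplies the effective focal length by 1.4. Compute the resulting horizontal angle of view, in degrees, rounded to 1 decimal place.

Effective focal length f = 112 × 1.4 = 156.8 mm.
α = 2·arctan(43.8 / (2 × 156.8)) = 2·arctan(0.13967) ≈ 15.9019°.

15.9°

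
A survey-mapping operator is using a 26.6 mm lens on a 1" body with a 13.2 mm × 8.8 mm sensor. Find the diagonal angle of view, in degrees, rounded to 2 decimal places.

33.21°

Sensor diagonal = √(13.2² + 8.8²) = √251.6800 ≈ 15.8644 mm.
Angle of view α = 2·arctan(d/2f) with d = 15.8644 mm and f = 26.6 mm.
d/2f = 0.29820; arctan(0.29820) ≈ 16.6048°, so α ≈ 33.2095°.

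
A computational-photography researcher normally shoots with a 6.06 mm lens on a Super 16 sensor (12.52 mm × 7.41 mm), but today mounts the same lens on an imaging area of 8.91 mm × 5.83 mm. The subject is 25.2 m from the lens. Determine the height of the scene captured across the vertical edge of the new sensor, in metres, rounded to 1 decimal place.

24.2 m

The focal length stays 6.06 mm; the relevant sensor dimension is now h = 5.83 mm. Object distance dₒ = 25.2 m = 25200 mm.
Thin-lens field height W = h·(dₒ − f)/f = 5.83 × (25200 − 6.06)/6.06 ≈ 24237.734 mm = 24.2377 m.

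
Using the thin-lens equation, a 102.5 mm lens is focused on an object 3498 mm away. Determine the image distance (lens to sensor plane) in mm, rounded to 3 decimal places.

1/dᵢ = 1/f − 1/dₒ = 1/102.5 − 1/3498 = 0.0094702 mm⁻¹.
dᵢ = 1/0.0094702 ≈ 105.5942 mm.

105.594 mm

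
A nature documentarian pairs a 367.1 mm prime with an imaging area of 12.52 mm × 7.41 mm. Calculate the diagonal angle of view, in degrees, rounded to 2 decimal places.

Sensor diagonal = √(12.52² + 7.41²) = √211.6585 ≈ 14.5485 mm.
Angle of view α = 2·arctan(d/2f) with d = 14.5485 mm and f = 367.1 mm.
d/2f = 0.01982; arctan(0.01982) ≈ 1.1352°, so α ≈ 2.2704°.

2.27°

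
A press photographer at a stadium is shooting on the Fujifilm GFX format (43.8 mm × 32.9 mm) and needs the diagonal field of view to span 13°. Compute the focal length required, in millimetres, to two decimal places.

Sensor diagonal = √(43.8² + 32.9²) = √3000.8500 ≈ 54.7800 mm.
From α = 2·arctan(d/2f) we get f = d / (2·tan(α/2)).
With d = 54.7800 mm and α/2 = 6.5°, tan(α/2) ≈ 0.11394, so f ≈ 54.7800 / 0.22787 ≈ 240.3990 mm.

240.40 mm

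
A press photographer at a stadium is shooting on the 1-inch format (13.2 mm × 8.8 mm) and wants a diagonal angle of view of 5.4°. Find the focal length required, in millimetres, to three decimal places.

Sensor diagonal = √(13.2² + 8.8²) = √251.6800 ≈ 15.8644 mm.
From α = 2·arctan(d/2f) we get f = d / (2·tan(α/2)).
With d = 15.8644 mm and α/2 = 2.7°, tan(α/2) ≈ 0.04716, so f ≈ 15.8644 / 0.09432 ≈ 168.2022 mm.

168.202 mm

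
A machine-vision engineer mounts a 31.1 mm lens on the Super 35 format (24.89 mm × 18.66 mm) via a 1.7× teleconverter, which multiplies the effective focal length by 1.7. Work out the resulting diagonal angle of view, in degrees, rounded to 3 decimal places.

Effective focal length f = 31.1 × 1.7 = 52.87 mm.
Sensor diagonal = √(24.89² + 18.66²) = √967.7077 ≈ 31.1080 mm.
α = 2·arctan(31.108 / (2 × 52.87)) = 2·arctan(0.29419) ≈ 32.7871°.

32.787°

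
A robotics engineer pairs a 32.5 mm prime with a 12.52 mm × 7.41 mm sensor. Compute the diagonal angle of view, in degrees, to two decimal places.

25.23°

Sensor diagonal = √(12.52² + 7.41²) = √211.6585 ≈ 14.5485 mm.
Angle of view α = 2·arctan(d/2f) with d = 14.5485 mm and f = 32.5 mm.
d/2f = 0.22382; arctan(0.22382) ≈ 12.6162°, so α ≈ 25.2323°.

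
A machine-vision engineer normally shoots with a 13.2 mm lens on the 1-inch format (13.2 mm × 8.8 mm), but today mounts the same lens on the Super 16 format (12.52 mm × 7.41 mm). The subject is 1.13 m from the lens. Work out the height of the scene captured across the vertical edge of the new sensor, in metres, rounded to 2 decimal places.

0.63 m

The focal length stays 13.2 mm; the relevant sensor dimension is now h = 7.41 mm. Object distance dₒ = 1.13 m = 1130 mm.
Thin-lens field height W = h·(dₒ − f)/f = 7.41 × (1130 − 13.2)/13.2 ≈ 626.931 mm = 0.626931 m.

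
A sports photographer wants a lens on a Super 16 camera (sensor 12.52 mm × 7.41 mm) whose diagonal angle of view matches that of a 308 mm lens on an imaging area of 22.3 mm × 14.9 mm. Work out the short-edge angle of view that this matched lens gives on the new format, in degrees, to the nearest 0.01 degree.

2.54°

Sensor diagonal = √(22.3² + 14.9²) = √719.3000 ≈ 26.8198 mm.
Sensor diagonal = √(12.52² + 7.41²) = √211.6585 ≈ 14.5485 mm.
Equal diagonal AOV ⇒ f₂ = f₁ · 14.5485/26.8198 = 308 × 0.54245 ≈ 167.0758 mm.
Short-edge AOV on the new format = 2·arctan(7.41 / (2 × 167.0758)) = 2·arctan(0.02218) ≈ 2.5407°.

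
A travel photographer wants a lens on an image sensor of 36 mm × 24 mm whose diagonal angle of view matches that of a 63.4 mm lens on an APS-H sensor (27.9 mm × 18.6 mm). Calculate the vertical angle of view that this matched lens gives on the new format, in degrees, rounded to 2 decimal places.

16.69°

Sensor diagonal = √(27.9² + 18.6²) = √1124.3700 ≈ 33.5316 mm.
Sensor diagonal = √(36² + 24²) = √1872.0000 ≈ 43.2666 mm.
Equal diagonal AOV ⇒ f₂ = f₁ · 43.2666/33.5316 = 63.4 × 1.29032 ≈ 81.8065 mm.
Vertical AOV on the new format = 2·arctan(24 / (2 × 81.8065)) = 2·arctan(0.14669) ≈ 16.6901°.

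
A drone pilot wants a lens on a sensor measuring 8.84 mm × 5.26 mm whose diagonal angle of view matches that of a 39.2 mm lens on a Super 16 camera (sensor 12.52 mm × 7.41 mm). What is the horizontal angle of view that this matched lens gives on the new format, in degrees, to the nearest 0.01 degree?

Sensor diagonal = √(12.52² + 7.41²) = √211.6585 ≈ 14.5485 mm.
Sensor diagonal = √(8.84² + 5.26²) = √105.8132 ≈ 10.2866 mm.
Equal diagonal AOV ⇒ f₂ = f₁ · 10.2866/14.5485 = 39.2 × 0.70705 ≈ 27.7165 mm.
Horizontal AOV on the new format = 2·arctan(8.84 / (2 × 27.7165)) = 2·arctan(0.15947) ≈ 18.1215°.

18.12°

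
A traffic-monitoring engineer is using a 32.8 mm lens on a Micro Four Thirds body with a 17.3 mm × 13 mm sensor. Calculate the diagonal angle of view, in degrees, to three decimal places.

Sensor diagonal = √(17.3² + 13²) = √468.2900 ≈ 21.6400 mm.
Angle of view α = 2·arctan(d/2f) with d = 21.6400 mm and f = 32.8 mm.
d/2f = 0.32988; arctan(0.32988) ≈ 18.2566°, so α ≈ 36.5132°.

36.513°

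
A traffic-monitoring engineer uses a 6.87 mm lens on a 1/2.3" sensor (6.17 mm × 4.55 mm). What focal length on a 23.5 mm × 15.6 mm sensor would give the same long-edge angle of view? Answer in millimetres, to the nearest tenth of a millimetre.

Equal angle of view means equal width/f ratio, so f₂ = f₁ · (width₂/width₁) = 6.87 × 23.5/6.17.
f₂ = 6.87 × 3.80875 ≈ 26.166 mm.

26.2 mm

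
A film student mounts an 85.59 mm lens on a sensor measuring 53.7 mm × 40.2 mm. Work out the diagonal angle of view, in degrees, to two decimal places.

Sensor diagonal = √(53.7² + 40.2²) = √4499.7300 ≈ 67.0800 mm.
Angle of view α = 2·arctan(d/2f) with d = 67.0800 mm and f = 85.59 mm.
d/2f = 0.39187; arctan(0.39187) ≈ 21.3986°, so α ≈ 42.7973°.

42.80°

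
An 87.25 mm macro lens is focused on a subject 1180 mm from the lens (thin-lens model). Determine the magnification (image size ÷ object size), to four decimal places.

0.0798×

Thin lens: 1/f = 1/dₒ + 1/dᵢ → 1/dᵢ = 1/87.25 − 1/1180 = 0.0106139 mm⁻¹, so dᵢ ≈ 94.2164 mm.
Magnification m = dᵢ/dₒ = 94.2164/1180 ≈ 0.07984.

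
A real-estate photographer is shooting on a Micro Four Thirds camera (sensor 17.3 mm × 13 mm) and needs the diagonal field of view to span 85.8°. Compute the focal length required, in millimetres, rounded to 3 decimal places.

Sensor diagonal = √(17.3² + 13²) = √468.2900 ≈ 21.6400 mm.
From α = 2·arctan(d/2f) we get f = d / (2·tan(α/2)).
With d = 21.6400 mm and α/2 = 42.9°, tan(α/2) ≈ 0.92926, so f ≈ 21.6400 / 1.85851 ≈ 11.6437 mm.

11.644 mm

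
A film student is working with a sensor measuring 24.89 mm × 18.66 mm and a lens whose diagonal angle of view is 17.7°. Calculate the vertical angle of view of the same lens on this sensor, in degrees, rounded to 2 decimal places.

10.67°

Sensor diagonal = √(24.89² + 18.66²) = √967.7077 ≈ 31.1080 mm.
From the diagonal AOV: f = 31.1080 / (2·tan(8.85°)) = 31.1080 / 0.31140 ≈ 99.8960 mm.
Vertical AOV = 2·arctan(18.66 / (2 × 99.8960)) = 2·arctan(0.09340) ≈ 10.6716°.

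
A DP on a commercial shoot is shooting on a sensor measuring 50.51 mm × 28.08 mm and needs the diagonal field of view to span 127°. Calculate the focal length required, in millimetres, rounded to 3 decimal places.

14.407 mm

Sensor diagonal = √(50.51² + 28.08²) = √3339.7465 ≈ 57.7905 mm.
From α = 2·arctan(d/2f) we get f = d / (2·tan(α/2)).
With d = 57.7905 mm and α/2 = 63.5°, tan(α/2) ≈ 2.00569, so f ≈ 57.7905 / 4.01138 ≈ 14.4067 mm.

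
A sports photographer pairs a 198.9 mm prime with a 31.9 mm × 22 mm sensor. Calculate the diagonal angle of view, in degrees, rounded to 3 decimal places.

Sensor diagonal = √(31.9² + 22²) = √1501.6100 ≈ 38.7506 mm.
Angle of view α = 2·arctan(d/2f) with d = 38.7506 mm and f = 198.9 mm.
d/2f = 0.09741; arctan(0.09741) ≈ 5.5638°, so α ≈ 11.1275°.

11.128°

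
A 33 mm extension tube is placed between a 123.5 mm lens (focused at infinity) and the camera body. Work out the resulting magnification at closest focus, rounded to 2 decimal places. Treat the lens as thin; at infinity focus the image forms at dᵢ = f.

The tube moves the image plane from f to f + e, so dᵢ = 123.5 + 33 = 156.5 mm. Focus is achieved when 1/f = 1/dₒ + 1/dᵢ, giving dₒ = 1/(1/f − 1/(f+e)).
Magnification m = dᵢ/dₒ = (f+e)·(1/f − 1/(f+e)) = e/f = 33/123.5 ≈ 0.2672.

0.27×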